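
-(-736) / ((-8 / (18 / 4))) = -414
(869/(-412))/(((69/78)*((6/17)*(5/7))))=-1344343/142140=-9.46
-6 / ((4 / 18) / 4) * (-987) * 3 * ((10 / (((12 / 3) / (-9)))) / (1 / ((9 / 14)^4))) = -3371993145 / 2744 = -1228860.48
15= 15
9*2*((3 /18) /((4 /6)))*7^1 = 63 /2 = 31.50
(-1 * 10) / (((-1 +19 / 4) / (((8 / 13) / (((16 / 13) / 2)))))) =-8 / 3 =-2.67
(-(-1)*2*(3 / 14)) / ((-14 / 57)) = -171 / 98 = -1.74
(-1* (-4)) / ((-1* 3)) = -4 / 3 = -1.33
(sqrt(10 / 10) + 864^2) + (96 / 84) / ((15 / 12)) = 746497.91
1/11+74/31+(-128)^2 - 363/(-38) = 212459765/12958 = 16396.03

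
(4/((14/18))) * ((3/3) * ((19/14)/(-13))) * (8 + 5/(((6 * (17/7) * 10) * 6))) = -186181/43316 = -4.30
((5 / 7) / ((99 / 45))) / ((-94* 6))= -25 / 43428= -0.00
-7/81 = -0.09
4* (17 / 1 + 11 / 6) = 75.33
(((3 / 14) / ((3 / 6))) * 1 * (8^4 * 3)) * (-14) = -73728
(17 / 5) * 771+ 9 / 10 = 26223 / 10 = 2622.30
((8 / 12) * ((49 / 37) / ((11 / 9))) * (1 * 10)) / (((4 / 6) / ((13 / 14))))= 4095 / 407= 10.06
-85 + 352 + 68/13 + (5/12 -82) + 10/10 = 191.65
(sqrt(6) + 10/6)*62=255.20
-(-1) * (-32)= -32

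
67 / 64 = 1.05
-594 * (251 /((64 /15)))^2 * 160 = -21050209125 /64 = -328909517.58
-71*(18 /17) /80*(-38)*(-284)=-862011 /85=-10141.31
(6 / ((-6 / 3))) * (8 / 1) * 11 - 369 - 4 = -637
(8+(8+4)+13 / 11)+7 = 310 / 11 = 28.18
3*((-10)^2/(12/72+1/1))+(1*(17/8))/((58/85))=845315/3248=260.26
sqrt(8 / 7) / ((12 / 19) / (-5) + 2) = 95 * sqrt(14) / 623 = 0.57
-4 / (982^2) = -1 / 241081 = -0.00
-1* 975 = -975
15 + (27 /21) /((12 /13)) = 459 /28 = 16.39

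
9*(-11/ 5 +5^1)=126/ 5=25.20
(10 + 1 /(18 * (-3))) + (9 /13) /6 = 10.10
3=3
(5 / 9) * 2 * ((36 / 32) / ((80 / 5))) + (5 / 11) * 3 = 1015 / 704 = 1.44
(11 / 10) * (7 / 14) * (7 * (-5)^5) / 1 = -48125 / 4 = -12031.25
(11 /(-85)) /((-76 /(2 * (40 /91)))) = 44 /29393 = 0.00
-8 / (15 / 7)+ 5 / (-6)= -137 / 30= -4.57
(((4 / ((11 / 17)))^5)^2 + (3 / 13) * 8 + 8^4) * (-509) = -13988530605868285035256 / 337186519813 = -41486031569.79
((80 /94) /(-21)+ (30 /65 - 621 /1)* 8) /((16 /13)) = -3981097 /987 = -4033.53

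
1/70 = 0.01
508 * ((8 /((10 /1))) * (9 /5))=18288 /25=731.52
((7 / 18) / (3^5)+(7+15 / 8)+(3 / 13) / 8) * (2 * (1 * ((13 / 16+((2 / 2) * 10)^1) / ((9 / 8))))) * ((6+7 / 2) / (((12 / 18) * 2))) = 1219.68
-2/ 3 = -0.67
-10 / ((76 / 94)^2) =-15.30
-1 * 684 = -684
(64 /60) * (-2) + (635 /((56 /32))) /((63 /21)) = 12476 /105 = 118.82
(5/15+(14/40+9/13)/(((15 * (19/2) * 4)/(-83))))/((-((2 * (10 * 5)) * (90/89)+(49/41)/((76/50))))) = -32727881/18370332500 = -0.00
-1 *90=-90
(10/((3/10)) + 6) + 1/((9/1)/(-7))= 347/9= 38.56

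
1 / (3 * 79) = 1 / 237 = 0.00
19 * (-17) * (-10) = 3230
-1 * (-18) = 18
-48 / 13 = -3.69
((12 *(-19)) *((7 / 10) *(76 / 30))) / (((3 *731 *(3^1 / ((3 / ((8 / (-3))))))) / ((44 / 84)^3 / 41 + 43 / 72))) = 26349751 / 634426128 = 0.04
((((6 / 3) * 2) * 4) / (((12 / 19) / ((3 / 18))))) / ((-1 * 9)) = -0.47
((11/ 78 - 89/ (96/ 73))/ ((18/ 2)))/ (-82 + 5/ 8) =9365/ 101556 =0.09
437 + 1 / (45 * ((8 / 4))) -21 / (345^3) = 3987835637 / 9125250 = 437.01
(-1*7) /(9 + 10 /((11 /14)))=-0.32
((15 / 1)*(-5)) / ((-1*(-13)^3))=-75 / 2197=-0.03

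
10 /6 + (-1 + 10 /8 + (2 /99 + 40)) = 16607 /396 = 41.94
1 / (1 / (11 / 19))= 11 / 19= 0.58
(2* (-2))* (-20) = 80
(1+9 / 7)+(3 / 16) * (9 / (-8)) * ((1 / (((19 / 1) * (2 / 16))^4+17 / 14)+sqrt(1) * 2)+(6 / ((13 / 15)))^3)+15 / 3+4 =-4240218621727 / 71704033856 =-59.14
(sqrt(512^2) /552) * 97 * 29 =180032 /69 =2609.16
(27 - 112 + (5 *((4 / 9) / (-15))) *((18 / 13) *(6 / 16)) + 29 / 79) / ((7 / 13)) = -86997 / 553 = -157.32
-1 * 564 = -564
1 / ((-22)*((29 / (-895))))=895 / 638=1.40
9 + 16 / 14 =71 / 7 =10.14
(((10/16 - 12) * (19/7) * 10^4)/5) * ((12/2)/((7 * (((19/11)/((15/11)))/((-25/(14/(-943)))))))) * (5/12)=-29318399.23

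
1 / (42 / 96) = 16 / 7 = 2.29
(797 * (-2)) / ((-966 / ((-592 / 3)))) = -471824 / 1449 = -325.62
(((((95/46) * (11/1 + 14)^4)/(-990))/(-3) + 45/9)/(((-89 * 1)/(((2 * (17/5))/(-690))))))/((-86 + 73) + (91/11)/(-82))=-1053654203/450648503370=-0.00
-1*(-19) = 19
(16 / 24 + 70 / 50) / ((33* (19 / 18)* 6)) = 31 / 3135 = 0.01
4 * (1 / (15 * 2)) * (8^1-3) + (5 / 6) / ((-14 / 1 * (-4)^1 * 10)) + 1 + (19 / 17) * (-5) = -3.92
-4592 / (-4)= 1148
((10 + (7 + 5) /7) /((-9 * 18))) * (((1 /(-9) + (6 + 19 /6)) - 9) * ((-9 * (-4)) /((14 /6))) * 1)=-82 /1323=-0.06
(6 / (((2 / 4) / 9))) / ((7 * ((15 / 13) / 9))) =4212 / 35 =120.34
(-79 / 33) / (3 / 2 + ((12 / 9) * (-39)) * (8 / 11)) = 158 / 2397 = 0.07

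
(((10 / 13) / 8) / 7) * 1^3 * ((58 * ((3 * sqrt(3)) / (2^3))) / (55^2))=87 * sqrt(3) / 880880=0.00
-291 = -291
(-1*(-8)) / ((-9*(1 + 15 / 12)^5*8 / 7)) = -7168 / 531441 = -0.01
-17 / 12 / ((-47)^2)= -17 / 26508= -0.00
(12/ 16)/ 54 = 0.01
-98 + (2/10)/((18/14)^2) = -39641/405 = -97.88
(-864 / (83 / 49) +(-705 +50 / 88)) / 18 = -4435369 / 65736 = -67.47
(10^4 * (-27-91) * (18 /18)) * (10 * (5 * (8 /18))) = -236000000 /9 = -26222222.22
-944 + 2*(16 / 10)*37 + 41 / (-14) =-57997 / 70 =-828.53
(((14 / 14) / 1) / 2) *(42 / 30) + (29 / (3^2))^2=8977 / 810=11.08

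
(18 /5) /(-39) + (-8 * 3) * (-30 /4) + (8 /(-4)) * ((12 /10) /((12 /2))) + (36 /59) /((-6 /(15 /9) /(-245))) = 847662 /3835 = 221.03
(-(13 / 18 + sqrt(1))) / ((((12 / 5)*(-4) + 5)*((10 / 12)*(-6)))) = -31 / 414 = -0.07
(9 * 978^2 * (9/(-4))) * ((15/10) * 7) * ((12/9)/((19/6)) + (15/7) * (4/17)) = -60779297538/323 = -188171199.81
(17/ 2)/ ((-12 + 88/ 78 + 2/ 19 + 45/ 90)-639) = -12597/ 962213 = -0.01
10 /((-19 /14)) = -140 /19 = -7.37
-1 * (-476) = 476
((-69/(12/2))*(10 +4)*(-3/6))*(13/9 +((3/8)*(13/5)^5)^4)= 2230594410872109549332634569/7031250000000000000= 317240093.99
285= 285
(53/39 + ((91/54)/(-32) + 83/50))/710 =1665881/398736000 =0.00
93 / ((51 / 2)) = 62 / 17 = 3.65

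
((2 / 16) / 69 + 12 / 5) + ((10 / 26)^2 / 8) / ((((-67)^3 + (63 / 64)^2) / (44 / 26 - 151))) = 17941662901852727 / 7470025697897880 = 2.40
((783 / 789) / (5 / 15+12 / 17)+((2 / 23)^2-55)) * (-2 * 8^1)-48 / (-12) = 6404821804 / 7373731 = 868.60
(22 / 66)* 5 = 5 / 3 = 1.67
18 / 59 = 0.31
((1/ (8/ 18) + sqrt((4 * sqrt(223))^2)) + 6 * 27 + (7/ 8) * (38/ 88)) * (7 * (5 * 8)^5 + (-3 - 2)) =2867199980 * sqrt(223) + 41537842910255/ 352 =160821661906.37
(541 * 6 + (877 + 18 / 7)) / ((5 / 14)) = 57758 / 5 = 11551.60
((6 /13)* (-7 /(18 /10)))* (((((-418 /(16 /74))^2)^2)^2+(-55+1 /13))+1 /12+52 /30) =-17454874588559288689989798073445941 /49840128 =-350217290544664907160547400.00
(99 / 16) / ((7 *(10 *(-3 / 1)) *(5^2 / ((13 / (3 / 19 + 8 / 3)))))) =-24453 / 4508000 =-0.01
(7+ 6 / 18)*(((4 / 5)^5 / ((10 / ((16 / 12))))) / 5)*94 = 4235264 / 703125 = 6.02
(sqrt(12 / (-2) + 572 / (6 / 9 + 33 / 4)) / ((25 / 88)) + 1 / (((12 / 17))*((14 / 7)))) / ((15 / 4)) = 17 / 90 + 352*sqrt(665754) / 40125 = 7.35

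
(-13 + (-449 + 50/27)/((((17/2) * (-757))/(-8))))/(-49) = 4710187/17025687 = 0.28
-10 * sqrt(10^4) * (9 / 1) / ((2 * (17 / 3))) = -13500 / 17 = -794.12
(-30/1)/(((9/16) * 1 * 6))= -80/9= -8.89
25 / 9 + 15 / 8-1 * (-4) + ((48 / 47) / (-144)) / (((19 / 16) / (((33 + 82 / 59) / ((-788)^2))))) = 1273866606113 / 147220544376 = 8.65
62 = 62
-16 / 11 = -1.45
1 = 1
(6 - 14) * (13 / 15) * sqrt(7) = -104 * sqrt(7) / 15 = -18.34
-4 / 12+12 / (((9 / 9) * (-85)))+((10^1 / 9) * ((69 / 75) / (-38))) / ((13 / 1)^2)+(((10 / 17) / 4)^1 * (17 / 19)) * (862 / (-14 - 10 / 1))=-102197597 / 19651320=-5.20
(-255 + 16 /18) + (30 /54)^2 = -20558 /81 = -253.80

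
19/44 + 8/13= 599/572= 1.05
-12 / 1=-12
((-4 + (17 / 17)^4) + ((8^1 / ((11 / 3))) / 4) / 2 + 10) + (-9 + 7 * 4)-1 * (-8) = 34.27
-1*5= -5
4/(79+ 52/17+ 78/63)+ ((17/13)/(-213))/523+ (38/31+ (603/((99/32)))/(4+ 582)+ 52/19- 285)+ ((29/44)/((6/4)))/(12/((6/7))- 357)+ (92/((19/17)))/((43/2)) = -276.83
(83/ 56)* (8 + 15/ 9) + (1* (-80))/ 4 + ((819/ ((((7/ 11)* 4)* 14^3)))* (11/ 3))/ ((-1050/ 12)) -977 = -982.68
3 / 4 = 0.75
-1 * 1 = -1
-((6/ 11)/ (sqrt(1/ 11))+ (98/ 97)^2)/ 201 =-2* sqrt(11)/ 737 - 9604/ 1891209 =-0.01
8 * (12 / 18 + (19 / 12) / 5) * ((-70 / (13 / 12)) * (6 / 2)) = -19824 / 13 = -1524.92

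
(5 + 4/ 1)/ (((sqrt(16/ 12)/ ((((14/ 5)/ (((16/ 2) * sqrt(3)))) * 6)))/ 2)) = 189/ 10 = 18.90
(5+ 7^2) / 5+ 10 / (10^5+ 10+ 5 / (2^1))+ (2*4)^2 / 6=858778 / 40005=21.47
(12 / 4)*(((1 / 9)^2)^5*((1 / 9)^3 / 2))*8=4 / 847288609443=0.00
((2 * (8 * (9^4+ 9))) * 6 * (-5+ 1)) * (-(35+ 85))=302745600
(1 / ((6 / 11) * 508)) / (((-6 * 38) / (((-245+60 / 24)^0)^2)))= -11 / 694944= -0.00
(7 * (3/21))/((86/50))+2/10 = 168/215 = 0.78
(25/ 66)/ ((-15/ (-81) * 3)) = 15/ 22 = 0.68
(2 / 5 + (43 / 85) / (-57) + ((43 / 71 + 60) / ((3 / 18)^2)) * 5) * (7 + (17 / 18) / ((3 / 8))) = 192892935433 / 1857573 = 103841.38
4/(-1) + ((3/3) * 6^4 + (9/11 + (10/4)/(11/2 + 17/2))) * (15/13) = 5976109/4004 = 1492.53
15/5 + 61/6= 13.17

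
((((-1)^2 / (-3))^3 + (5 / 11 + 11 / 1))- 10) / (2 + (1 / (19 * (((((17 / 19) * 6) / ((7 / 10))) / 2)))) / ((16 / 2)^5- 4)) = 2344919480 / 3308509413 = 0.71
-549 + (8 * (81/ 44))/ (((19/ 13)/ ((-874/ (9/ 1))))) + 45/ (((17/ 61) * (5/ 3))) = -267534/ 187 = -1430.66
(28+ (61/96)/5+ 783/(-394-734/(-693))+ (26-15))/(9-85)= -1213439857/2483448960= -0.49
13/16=0.81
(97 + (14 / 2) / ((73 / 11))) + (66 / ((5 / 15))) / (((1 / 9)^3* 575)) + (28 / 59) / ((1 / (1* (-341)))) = 187.25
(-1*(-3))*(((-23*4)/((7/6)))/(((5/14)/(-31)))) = 102672/5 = 20534.40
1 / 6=0.17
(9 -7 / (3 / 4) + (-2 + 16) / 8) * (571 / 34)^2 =326041 / 816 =399.56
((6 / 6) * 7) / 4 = 7 / 4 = 1.75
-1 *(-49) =49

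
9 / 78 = 3 / 26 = 0.12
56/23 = 2.43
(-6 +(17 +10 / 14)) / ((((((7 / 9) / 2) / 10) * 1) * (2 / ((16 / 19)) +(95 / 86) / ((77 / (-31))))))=6205760 / 39767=156.05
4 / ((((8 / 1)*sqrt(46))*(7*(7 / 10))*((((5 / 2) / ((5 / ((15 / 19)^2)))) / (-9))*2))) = -0.22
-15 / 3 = -5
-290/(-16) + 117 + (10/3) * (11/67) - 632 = -798095/1608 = -496.33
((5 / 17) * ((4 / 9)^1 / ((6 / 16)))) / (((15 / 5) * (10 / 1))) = 16 / 1377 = 0.01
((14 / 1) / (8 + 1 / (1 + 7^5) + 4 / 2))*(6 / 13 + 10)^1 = 32002432 / 2185053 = 14.65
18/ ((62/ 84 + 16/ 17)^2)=9176328/ 1437601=6.38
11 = 11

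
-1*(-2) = 2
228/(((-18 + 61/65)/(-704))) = 10433280/1109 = 9407.83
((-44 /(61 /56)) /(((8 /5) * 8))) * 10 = -1925 /61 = -31.56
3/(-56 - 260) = -3/316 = -0.01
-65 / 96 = -0.68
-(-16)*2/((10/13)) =208/5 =41.60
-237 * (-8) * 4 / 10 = 3792 / 5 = 758.40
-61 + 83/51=-3028/51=-59.37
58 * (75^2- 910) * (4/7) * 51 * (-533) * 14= -59469880080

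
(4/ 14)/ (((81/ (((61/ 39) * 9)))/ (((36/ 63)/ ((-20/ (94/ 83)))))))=-11468/ 7137585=-0.00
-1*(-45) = 45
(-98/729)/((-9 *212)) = 49/695466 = 0.00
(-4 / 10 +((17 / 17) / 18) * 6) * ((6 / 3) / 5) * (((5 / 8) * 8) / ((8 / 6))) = -1 / 10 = -0.10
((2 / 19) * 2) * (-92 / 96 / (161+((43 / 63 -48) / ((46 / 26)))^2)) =-16096941 / 69913569260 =-0.00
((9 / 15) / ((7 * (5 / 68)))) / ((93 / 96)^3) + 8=9.28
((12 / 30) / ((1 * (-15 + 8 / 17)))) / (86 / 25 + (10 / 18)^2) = -13770 / 1874977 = -0.01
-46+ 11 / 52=-45.79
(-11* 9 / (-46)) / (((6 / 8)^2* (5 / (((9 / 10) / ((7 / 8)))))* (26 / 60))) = 19008 / 10465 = 1.82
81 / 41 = 1.98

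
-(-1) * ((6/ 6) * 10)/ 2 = 5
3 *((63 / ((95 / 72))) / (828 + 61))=1944 / 12065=0.16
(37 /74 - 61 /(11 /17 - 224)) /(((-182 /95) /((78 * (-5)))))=8366175 /53158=157.38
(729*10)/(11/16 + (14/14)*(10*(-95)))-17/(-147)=-5629289/744261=-7.56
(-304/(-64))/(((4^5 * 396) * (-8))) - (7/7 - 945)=12249464813/12976128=944.00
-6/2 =-3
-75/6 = -25/2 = -12.50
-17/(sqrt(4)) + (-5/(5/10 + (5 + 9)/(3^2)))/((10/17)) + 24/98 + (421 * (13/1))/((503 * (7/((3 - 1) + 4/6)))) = -45114731/5471634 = -8.25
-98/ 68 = -49/ 34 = -1.44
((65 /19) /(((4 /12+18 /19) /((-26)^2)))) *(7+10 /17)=13702.48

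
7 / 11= 0.64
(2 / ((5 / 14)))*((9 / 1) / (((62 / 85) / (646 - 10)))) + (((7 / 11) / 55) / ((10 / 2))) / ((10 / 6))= 20604969651 / 468875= 43945.55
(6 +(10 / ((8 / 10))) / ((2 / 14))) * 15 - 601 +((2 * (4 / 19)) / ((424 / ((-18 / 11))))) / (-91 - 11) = 301859333 / 376618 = 801.50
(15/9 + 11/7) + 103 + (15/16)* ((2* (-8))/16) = 105.30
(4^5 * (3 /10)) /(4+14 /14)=1536 /25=61.44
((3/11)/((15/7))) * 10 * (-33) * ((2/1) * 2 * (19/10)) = -319.20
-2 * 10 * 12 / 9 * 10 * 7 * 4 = -22400 / 3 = -7466.67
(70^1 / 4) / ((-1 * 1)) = -35 / 2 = -17.50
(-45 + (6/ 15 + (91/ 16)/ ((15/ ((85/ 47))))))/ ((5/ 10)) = -87.83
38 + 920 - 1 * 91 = 867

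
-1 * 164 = -164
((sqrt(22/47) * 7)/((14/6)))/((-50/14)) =-0.57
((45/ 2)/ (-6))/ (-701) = 15/ 2804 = 0.01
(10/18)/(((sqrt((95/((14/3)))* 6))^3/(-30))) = -14* sqrt(665)/29241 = -0.01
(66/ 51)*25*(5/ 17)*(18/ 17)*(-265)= -13117500/ 4913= -2669.96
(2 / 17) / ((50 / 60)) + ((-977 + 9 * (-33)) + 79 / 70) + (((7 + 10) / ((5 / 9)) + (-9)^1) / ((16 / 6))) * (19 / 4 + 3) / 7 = -6015509 / 4760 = -1263.76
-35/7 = -5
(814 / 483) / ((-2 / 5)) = -2035 / 483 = -4.21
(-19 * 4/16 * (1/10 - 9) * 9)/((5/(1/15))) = 5073/1000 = 5.07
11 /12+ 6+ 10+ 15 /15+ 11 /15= 373 /20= 18.65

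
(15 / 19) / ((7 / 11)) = 165 / 133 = 1.24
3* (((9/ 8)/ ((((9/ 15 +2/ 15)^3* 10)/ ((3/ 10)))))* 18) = 98415/ 21296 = 4.62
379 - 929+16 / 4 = -546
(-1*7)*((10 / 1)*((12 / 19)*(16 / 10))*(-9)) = 12096 / 19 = 636.63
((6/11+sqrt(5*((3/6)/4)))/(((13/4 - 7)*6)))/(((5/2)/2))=-2*sqrt(10)/225 - 16/825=-0.05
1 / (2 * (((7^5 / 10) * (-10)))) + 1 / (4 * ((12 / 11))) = 184853 / 806736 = 0.23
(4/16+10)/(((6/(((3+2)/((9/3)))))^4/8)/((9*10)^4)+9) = 1.14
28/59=0.47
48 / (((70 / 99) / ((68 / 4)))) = 40392 / 35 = 1154.06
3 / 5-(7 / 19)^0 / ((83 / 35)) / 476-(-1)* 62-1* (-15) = 2189847 / 28220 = 77.60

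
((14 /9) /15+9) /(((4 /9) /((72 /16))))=3687 /40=92.18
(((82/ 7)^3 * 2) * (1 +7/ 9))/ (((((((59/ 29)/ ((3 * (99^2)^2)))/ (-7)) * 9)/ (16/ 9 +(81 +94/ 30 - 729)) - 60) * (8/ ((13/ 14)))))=-4755880433834099856/ 430132187136345995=-11.06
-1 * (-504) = 504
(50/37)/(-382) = -25/7067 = -0.00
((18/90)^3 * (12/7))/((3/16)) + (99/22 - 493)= -854747/1750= -488.43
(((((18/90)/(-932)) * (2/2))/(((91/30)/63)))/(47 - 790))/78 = 9/117028444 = 0.00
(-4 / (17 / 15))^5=-777600000 / 1419857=-547.66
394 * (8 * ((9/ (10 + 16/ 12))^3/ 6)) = 1292517/ 4913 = 263.08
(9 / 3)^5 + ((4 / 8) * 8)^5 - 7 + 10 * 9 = 1350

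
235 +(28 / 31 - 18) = 6755 / 31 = 217.90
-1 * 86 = -86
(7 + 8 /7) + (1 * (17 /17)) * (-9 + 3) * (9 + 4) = -489 /7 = -69.86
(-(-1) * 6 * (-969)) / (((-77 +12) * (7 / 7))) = 5814 / 65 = 89.45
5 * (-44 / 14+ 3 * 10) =940 / 7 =134.29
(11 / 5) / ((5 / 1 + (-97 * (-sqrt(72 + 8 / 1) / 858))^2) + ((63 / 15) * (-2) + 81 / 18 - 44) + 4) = -4048902 / 69710149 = -0.06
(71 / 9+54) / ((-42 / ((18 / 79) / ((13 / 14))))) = -1114 / 3081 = -0.36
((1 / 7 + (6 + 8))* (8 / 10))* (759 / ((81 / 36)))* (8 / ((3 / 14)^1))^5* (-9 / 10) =-56052536049664 / 225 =-249122382442.95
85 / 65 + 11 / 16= 415 / 208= 2.00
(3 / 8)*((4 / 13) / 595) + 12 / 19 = 185697 / 293930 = 0.63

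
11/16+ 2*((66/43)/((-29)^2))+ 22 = 13129281/578608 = 22.69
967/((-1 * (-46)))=967/46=21.02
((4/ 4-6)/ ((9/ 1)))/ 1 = -0.56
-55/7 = -7.86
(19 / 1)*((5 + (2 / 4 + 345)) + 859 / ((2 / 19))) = 161709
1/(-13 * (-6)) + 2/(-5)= -151/390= -0.39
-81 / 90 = -9 / 10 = -0.90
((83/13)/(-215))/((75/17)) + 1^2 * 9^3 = 152815214/209625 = 728.99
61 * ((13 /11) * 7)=5551 /11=504.64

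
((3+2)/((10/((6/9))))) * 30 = 10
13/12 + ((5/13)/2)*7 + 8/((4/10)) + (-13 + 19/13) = 1699/156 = 10.89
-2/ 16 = -1/ 8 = -0.12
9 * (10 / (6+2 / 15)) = 675 / 46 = 14.67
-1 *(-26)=26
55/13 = 4.23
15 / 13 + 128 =1679 / 13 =129.15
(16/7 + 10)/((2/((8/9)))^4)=0.48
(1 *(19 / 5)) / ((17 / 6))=114 / 85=1.34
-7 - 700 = -707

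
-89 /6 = -14.83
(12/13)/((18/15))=10/13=0.77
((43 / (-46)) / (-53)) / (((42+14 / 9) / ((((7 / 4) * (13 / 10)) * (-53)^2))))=266643 / 103040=2.59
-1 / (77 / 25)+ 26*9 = 17993 / 77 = 233.68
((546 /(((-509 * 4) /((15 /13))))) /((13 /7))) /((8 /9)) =-19845 /105872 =-0.19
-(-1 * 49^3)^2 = -13841287201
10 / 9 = 1.11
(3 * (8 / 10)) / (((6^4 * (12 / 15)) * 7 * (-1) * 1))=-1 / 3024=-0.00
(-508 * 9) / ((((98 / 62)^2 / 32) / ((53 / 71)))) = -7451701632 / 170471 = -43712.43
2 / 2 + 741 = 742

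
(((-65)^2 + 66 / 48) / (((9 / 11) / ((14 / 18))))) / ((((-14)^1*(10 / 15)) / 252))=-2603447 / 24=-108476.96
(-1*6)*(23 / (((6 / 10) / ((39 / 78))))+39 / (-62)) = -3448 / 31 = -111.23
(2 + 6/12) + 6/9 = 19/6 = 3.17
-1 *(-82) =82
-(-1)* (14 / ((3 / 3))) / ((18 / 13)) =91 / 9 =10.11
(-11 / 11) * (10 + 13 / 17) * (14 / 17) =-2562 / 289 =-8.87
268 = 268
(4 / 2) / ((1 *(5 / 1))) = 2 / 5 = 0.40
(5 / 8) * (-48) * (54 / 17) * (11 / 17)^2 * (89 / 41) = -17445780 / 201433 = -86.61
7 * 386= 2702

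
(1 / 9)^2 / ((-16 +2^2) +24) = 0.00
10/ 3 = 3.33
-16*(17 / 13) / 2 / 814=-68 / 5291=-0.01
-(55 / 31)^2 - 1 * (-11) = 7546 / 961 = 7.85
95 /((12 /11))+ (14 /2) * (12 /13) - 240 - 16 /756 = -146.48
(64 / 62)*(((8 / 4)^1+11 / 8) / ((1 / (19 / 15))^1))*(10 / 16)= 171 / 62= 2.76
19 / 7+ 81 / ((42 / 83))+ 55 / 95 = 43455 / 266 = 163.36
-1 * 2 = -2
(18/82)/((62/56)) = 0.20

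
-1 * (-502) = 502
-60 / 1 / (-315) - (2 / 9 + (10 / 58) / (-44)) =-0.03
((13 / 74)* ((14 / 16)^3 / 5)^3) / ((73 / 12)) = 1573790673 / 22657630208000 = 0.00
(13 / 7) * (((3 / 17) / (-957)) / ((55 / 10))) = -26 / 417571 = -0.00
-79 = -79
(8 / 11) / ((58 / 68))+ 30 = 9842 / 319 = 30.85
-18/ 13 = -1.38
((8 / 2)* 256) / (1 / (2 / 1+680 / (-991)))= 1333248 / 991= 1345.36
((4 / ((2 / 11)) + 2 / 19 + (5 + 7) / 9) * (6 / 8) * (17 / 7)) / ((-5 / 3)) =-25.62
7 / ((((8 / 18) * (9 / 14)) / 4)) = 98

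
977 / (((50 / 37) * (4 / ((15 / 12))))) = 36149 / 160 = 225.93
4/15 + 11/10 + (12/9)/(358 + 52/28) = 103559/75570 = 1.37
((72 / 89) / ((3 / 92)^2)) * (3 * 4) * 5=4062720 / 89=45648.54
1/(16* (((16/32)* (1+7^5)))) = 0.00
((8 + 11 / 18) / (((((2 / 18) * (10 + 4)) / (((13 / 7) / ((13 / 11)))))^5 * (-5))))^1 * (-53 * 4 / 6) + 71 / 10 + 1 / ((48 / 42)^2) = 6497940764643 / 90392079680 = 71.89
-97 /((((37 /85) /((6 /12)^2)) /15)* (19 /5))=-618375 /2812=-219.91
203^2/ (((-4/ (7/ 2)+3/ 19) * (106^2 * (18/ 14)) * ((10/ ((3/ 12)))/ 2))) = -38365579/ 264944880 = -0.14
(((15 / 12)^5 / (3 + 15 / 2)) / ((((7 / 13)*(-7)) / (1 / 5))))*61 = -0.94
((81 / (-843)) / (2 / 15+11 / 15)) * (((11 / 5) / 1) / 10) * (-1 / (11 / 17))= 1377 / 36530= 0.04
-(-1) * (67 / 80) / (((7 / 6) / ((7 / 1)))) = 5.02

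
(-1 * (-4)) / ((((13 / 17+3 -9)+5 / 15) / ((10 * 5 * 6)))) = -1224 / 5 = -244.80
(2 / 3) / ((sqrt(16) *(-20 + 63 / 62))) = -31 / 3531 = -0.01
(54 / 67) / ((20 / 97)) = 2619 / 670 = 3.91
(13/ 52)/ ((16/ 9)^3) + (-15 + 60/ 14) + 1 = -1109009/ 114688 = -9.67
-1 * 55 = -55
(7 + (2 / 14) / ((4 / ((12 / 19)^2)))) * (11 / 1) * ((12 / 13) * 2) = 4679400 / 32851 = 142.44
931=931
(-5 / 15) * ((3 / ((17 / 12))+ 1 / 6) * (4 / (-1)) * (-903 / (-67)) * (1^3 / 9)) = 4.56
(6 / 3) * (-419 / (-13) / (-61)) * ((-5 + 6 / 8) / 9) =0.50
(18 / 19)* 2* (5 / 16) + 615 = 46785 / 76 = 615.59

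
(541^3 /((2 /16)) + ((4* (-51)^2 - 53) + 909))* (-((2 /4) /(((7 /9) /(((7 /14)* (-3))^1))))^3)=6233284420731 /5488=1135802554.80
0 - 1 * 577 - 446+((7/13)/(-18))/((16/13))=-294631/288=-1023.02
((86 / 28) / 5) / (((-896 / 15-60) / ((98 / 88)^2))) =-44247 / 6954112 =-0.01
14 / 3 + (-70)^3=-1028986 / 3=-342995.33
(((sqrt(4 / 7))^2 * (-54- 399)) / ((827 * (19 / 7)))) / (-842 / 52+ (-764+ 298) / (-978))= 23037768 / 3139630243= 0.01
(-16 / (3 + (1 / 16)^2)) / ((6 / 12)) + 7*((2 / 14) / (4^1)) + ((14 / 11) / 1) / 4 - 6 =-544239 / 33836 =-16.08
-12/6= -2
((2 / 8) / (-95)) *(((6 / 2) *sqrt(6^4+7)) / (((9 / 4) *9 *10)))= -sqrt(1303) / 25650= -0.00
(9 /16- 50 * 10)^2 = 63856081 /256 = 249437.82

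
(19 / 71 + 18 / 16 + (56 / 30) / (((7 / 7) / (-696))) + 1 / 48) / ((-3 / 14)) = 154799981 / 25560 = 6056.34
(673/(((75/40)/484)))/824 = 325732/1545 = 210.83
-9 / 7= -1.29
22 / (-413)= -22 / 413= -0.05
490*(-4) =-1960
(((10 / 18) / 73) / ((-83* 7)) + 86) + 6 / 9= 33082135 / 381717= 86.67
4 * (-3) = -12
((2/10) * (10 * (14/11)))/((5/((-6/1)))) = -168/55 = -3.05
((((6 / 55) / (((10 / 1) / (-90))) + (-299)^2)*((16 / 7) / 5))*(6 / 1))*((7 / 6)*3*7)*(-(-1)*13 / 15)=7159153456 / 1375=5206657.06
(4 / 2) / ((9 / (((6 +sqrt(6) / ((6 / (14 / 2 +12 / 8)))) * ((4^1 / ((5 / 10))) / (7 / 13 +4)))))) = 884 * sqrt(6) / 1593 +416 / 177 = 3.71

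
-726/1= -726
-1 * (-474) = 474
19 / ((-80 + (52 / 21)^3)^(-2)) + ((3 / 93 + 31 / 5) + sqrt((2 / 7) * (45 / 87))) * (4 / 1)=79850.56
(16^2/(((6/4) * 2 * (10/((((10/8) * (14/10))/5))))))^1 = 224/75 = 2.99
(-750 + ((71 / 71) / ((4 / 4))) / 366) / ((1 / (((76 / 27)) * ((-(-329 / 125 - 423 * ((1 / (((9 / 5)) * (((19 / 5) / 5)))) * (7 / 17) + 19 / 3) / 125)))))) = -32704424446 / 617625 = -52951.91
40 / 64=5 / 8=0.62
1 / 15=0.07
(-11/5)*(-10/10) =11/5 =2.20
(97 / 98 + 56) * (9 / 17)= 50265 / 1666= 30.17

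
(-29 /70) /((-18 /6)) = 29 /210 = 0.14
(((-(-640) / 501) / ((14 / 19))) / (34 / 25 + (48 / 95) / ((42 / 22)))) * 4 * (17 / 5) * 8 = 157107200 / 1353201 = 116.10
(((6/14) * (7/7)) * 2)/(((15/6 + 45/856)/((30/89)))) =30816/272251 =0.11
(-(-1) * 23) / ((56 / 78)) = 897 / 28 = 32.04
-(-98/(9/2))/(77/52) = 1456/99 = 14.71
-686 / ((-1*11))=686 / 11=62.36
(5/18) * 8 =20/9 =2.22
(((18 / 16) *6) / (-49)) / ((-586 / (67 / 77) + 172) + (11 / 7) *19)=1809 / 6193124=0.00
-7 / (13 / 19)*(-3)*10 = 3990 / 13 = 306.92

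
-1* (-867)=867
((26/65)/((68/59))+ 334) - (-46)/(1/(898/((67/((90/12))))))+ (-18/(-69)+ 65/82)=26634050962/5370385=4959.43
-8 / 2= -4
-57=-57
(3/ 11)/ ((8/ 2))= 3/ 44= 0.07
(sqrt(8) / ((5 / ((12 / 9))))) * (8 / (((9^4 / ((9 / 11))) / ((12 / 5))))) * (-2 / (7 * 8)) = -64 * sqrt(2) / 1403325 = -0.00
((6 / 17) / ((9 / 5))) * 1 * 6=20 / 17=1.18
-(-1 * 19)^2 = -361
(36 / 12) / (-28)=-3 / 28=-0.11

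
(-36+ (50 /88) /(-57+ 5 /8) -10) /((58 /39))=-4450992 /143869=-30.94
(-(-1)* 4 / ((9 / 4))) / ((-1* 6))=-8 / 27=-0.30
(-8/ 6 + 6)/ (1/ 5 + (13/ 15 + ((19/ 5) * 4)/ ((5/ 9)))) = 0.16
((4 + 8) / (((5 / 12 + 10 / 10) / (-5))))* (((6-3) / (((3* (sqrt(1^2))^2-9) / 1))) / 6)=60 / 17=3.53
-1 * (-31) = 31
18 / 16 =9 / 8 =1.12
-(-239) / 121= 239 / 121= 1.98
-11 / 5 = -2.20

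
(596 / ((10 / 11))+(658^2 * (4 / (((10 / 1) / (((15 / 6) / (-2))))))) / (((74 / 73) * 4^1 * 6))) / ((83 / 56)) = -256179707 / 46065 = -5561.27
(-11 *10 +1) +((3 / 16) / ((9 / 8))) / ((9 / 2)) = -2942 / 27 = -108.96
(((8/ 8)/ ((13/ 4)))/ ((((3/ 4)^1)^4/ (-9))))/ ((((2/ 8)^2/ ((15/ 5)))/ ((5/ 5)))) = -16384/ 39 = -420.10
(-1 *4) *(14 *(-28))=1568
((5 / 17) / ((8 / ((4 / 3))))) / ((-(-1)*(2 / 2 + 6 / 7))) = 35 / 1326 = 0.03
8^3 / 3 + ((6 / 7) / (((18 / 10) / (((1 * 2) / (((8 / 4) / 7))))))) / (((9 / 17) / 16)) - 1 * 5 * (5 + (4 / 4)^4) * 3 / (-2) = 8543 / 27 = 316.41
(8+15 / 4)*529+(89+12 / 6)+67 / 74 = 933533 / 148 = 6307.66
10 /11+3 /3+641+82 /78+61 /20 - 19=5388329 /8580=628.01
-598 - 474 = -1072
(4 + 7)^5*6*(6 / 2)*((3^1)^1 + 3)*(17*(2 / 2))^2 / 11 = 456974892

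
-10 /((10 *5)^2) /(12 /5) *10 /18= -1 /1080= -0.00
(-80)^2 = 6400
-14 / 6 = -7 / 3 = -2.33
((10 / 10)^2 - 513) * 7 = -3584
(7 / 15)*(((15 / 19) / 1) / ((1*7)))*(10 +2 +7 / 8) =103 / 152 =0.68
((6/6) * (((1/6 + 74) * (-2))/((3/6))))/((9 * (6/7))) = -3115/81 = -38.46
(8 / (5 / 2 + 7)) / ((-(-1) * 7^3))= 16 / 6517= 0.00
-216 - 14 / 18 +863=5816 / 9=646.22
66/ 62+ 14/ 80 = 1537/ 1240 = 1.24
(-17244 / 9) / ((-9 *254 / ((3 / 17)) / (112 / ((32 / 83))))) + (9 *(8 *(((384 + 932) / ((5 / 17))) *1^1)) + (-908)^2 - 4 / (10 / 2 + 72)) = 2859372240391 / 2493645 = 1146663.72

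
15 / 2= 7.50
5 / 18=0.28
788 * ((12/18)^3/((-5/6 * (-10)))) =6304/225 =28.02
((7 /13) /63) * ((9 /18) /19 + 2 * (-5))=-379 /4446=-0.09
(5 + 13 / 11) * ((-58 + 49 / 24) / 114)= -22831 / 7524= -3.03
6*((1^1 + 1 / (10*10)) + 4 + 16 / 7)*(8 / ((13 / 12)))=323.26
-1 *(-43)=43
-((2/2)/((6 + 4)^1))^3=-1/1000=-0.00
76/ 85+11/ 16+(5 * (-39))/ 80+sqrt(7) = 1.79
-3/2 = -1.50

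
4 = 4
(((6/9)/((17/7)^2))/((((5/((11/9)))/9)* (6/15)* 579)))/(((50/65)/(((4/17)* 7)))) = 98098/42669405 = 0.00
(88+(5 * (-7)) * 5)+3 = -84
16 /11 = 1.45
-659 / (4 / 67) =-44153 / 4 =-11038.25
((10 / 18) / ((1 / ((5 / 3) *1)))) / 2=25 / 54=0.46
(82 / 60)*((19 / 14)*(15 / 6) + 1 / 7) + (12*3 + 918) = 268473 / 280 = 958.83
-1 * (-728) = 728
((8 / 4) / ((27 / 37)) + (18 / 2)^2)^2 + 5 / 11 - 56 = 55787912 / 8019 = 6956.97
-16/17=-0.94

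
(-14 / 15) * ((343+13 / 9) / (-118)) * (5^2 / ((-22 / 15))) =-271250 / 5841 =-46.44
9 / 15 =3 / 5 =0.60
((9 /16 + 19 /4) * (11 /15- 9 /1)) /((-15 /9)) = 527 /20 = 26.35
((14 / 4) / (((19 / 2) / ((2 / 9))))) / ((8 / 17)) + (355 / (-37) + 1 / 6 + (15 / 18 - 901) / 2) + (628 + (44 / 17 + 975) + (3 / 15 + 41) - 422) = 411655694 / 537795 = 765.45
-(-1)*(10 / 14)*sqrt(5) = 5*sqrt(5) / 7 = 1.60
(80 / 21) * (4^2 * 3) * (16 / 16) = 1280 / 7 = 182.86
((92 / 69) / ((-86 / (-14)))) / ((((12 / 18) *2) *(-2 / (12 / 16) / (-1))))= 21 / 344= 0.06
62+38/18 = 577/9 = 64.11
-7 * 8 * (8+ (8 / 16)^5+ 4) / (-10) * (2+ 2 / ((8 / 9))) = 9163 / 32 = 286.34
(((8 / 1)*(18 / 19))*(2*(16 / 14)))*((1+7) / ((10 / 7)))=9216 / 95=97.01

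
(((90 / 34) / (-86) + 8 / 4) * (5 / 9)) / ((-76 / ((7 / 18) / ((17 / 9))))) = -100765 / 34000272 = -0.00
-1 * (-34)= 34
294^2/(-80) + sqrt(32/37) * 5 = -21609/20 + 20 * sqrt(74)/37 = -1075.80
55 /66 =5 /6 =0.83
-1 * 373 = -373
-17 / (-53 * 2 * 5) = 17 / 530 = 0.03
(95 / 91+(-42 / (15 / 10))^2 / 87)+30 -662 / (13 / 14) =-5327093 / 7917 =-672.87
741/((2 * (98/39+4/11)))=317889/2468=128.80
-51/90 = -17/30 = -0.57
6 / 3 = 2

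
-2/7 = -0.29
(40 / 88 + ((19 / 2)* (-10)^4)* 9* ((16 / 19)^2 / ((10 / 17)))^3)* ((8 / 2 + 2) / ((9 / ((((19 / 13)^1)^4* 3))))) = 81602222346910 / 5969249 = 13670433.64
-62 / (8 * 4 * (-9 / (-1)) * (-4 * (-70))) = -31 / 40320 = -0.00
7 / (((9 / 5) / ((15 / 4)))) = 175 / 12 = 14.58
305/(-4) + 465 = 1555/4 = 388.75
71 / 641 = 0.11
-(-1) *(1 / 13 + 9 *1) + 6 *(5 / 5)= 196 / 13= 15.08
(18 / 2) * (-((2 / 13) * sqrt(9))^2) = -324 / 169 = -1.92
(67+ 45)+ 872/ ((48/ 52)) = 3170/ 3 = 1056.67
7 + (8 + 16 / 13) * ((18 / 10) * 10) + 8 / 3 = 6857 / 39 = 175.82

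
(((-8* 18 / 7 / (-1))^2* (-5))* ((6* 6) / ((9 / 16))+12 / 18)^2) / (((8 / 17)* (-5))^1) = 184265856 / 49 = 3760527.67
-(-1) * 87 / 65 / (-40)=-0.03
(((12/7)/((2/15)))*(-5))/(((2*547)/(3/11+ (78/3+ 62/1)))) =-218475/42119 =-5.19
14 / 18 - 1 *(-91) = 826 / 9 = 91.78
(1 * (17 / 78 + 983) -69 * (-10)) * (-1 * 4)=-261022 / 39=-6692.87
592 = 592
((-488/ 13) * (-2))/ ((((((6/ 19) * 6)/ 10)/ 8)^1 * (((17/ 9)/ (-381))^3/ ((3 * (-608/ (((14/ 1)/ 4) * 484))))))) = 1515263627489909760/ 54097043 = 28010100801.44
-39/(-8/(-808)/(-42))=165438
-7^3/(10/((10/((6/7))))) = -2401/6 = -400.17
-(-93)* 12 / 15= 372 / 5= 74.40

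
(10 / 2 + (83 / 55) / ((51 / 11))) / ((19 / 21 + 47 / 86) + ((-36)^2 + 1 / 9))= 2452548 / 597566405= 0.00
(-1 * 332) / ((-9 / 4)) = 147.56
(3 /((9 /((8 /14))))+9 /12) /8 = 79 /672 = 0.12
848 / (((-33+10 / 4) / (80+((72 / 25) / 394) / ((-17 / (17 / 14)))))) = -4677537472 / 2102975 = -2224.25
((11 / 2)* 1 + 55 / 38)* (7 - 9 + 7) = 660 / 19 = 34.74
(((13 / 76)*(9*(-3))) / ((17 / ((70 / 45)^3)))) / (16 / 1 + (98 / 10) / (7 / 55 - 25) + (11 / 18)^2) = -214032 / 3344563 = -0.06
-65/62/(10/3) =-39/124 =-0.31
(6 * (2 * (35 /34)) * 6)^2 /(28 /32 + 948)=12700800 /2193799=5.79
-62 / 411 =-0.15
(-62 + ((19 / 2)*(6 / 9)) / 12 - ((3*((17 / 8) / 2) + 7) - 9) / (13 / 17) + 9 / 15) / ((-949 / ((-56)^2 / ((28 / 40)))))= 294.69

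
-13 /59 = -0.22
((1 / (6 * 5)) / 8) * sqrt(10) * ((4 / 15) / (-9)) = -sqrt(10) / 8100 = -0.00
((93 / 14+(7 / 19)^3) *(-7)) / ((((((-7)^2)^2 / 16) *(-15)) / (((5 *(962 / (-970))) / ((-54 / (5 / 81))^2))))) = -3091334090 / 22921525502558361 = -0.00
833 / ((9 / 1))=833 / 9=92.56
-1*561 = -561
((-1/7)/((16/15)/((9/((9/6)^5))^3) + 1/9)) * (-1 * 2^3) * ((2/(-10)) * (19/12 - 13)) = 1683456/485023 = 3.47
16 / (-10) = -8 / 5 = -1.60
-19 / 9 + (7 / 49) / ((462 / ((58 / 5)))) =-51118 / 24255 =-2.11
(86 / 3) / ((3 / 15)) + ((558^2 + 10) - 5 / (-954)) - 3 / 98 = 7281094039 / 23373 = 311517.31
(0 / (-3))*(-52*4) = 0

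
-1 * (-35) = 35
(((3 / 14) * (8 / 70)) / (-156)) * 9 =-9 / 6370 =-0.00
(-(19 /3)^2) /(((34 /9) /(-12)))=2166 /17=127.41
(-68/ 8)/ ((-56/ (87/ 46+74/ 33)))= 106675/ 170016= 0.63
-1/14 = -0.07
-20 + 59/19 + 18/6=-264/19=-13.89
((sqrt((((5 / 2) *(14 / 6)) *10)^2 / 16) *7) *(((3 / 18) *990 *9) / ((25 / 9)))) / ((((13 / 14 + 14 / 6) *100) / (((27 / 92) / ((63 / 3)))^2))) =1515591 / 46382720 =0.03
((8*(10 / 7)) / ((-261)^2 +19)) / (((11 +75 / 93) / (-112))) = -992 / 623481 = -0.00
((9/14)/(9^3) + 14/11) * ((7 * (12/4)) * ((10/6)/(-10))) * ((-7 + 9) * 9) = -15887/198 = -80.24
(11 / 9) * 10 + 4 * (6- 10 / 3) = 206 / 9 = 22.89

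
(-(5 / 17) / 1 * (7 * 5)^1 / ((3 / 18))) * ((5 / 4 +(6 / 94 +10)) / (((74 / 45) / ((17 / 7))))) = -7178625 / 6956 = -1032.00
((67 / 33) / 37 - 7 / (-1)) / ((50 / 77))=30149 / 2775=10.86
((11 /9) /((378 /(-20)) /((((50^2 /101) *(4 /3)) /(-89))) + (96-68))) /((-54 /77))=-0.02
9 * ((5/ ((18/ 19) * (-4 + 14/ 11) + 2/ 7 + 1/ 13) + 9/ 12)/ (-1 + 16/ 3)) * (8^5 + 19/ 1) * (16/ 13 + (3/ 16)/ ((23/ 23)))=-22080188919735/ 152300096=-144978.17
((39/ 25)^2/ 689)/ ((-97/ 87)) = -10179/ 3213125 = -0.00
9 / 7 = 1.29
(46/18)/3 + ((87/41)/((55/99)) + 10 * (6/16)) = 186449/22140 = 8.42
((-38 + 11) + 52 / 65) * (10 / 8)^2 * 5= -3275 / 16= -204.69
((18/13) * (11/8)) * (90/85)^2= 8019/3757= 2.13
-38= -38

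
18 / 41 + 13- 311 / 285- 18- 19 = -288061 / 11685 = -24.65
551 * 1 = 551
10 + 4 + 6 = 20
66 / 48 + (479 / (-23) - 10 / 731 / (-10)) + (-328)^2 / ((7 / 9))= 130215992569 / 941528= 138302.84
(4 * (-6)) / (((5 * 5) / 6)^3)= -5184 / 15625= -0.33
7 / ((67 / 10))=70 / 67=1.04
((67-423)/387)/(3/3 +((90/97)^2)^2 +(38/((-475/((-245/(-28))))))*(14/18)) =-315164240360/409987822403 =-0.77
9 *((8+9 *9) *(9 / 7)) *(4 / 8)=7209 / 14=514.93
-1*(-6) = 6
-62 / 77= -0.81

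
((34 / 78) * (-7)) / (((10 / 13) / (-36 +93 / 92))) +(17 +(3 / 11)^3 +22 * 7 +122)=528760597 / 1224520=431.81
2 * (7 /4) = 7 /2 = 3.50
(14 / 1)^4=38416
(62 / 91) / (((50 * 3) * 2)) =31 / 13650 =0.00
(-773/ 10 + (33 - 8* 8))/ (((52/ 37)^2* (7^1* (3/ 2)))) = -494209/ 94640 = -5.22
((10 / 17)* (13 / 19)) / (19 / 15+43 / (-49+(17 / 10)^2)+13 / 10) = 5994300 / 24337727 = 0.25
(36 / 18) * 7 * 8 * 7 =784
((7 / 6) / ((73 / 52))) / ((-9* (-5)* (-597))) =-182 / 5883435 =-0.00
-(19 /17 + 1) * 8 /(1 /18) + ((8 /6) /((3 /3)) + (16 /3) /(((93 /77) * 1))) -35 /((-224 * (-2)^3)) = -299.21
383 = 383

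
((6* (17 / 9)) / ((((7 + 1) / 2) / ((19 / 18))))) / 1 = 323 / 108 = 2.99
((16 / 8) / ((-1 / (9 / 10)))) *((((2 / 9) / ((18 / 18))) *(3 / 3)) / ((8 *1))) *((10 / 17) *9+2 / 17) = -23 / 85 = -0.27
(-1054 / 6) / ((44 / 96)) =-4216 / 11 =-383.27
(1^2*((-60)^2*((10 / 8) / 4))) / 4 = 281.25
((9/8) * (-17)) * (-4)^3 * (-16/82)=-9792/41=-238.83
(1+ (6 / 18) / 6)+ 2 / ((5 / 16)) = 671 / 90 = 7.46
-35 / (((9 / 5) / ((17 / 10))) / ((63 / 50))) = -833 / 20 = -41.65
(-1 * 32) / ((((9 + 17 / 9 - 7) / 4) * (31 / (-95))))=21888 / 217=100.87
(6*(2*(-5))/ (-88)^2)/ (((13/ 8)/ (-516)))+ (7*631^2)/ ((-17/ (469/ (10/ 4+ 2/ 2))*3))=-587476005944/ 80223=-7323037.11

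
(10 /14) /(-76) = -5 /532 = -0.01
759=759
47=47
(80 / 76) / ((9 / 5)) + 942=161182 / 171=942.58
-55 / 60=-11 / 12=-0.92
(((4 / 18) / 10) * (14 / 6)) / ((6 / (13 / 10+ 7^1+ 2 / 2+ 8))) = 0.15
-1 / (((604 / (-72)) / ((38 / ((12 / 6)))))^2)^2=-13680577296 / 519885601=-26.31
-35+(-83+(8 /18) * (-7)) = -1090 /9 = -121.11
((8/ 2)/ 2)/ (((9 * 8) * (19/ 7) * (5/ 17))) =119/ 3420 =0.03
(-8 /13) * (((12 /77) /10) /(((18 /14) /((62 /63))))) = -992 /135135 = -0.01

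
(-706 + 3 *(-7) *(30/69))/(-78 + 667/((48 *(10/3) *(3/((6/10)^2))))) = 65792000/7129977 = 9.23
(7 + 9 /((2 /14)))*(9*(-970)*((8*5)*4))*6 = -586656000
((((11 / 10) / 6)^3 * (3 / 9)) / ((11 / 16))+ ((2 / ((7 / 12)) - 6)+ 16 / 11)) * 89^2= -27515043043 / 3118500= -8823.17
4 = 4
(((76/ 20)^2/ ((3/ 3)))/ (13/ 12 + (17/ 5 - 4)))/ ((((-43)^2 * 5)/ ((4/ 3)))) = 5776/ 1340525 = 0.00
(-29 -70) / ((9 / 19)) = -209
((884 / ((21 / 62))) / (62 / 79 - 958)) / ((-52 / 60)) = 83266 / 26467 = 3.15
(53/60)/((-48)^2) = 53/138240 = 0.00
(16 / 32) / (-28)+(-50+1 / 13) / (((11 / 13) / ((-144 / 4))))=118943 / 56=2123.98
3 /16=0.19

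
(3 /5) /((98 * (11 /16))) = 24 /2695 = 0.01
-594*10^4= -5940000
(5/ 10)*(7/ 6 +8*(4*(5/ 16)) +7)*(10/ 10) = 109/ 12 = 9.08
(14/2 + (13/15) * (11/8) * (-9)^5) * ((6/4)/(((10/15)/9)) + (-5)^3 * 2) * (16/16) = 2586423491/160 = 16165146.82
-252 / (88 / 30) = -945 / 11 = -85.91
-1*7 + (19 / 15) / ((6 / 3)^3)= -821 / 120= -6.84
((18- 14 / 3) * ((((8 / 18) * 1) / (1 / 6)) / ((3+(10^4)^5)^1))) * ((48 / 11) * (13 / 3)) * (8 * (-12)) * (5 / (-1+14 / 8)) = -42598400 / 9900000000000000000297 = -0.00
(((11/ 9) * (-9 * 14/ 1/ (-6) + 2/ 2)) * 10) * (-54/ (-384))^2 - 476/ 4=-116411/ 1024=-113.68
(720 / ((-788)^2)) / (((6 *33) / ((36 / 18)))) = 5 / 426899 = 0.00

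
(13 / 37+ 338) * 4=50076 / 37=1353.41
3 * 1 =3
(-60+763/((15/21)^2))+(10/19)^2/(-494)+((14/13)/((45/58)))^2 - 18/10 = 3369828689788/2347321275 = 1435.61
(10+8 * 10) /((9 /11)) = 110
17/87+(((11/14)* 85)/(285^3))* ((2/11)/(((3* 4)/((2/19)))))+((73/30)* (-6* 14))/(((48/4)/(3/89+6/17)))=-517977118913158/81053989778475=-6.39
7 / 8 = 0.88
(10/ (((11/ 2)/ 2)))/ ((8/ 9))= 45/ 11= 4.09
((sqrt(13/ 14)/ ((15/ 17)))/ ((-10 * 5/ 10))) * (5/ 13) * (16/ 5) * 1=-136 * sqrt(182)/ 6825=-0.27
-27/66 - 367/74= -2185/407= -5.37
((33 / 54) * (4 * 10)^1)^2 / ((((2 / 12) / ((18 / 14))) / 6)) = 193600 / 7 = 27657.14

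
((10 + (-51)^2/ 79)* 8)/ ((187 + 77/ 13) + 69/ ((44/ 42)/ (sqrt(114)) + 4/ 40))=202984581800* sqrt(114)/ 6933218947087 + 352399325668/ 1094718781119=0.63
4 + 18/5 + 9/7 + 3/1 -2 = 346/35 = 9.89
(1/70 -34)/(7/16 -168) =19032/93835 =0.20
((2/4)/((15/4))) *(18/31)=12/155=0.08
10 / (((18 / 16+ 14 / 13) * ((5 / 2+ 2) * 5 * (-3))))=-416 / 6183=-0.07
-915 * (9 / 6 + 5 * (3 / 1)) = -30195 / 2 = -15097.50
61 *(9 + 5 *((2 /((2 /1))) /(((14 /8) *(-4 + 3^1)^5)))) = 2623 /7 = 374.71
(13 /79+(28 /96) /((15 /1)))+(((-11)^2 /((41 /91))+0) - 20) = 290046593 /1166040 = 248.74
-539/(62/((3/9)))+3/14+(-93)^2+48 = 5660000/651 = 8694.32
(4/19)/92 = 1/437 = 0.00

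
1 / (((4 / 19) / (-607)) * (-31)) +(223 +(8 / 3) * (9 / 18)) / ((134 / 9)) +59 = 1388061 / 8308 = 167.08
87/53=1.64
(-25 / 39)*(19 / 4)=-475 / 156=-3.04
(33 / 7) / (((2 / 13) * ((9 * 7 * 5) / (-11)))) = -1573 / 1470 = -1.07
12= 12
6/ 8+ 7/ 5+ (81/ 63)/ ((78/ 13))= 331/ 140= 2.36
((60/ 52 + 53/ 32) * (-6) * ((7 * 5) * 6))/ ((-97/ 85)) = 31299975/ 10088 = 3102.69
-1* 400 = -400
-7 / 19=-0.37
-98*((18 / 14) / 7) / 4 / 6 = -3 / 4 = -0.75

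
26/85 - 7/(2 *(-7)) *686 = 29181/85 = 343.31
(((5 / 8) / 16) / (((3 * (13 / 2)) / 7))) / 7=5 / 2496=0.00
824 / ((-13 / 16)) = -13184 / 13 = -1014.15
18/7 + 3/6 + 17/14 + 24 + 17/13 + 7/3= 8716/273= 31.93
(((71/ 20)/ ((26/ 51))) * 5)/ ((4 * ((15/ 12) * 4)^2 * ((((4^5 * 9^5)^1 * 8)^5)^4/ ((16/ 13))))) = 1207/ 1386070341530272434263466296498348605041647960160120945172793773412493408598337401791097030480368456810248642974042399187378194843417042597780246937556674846759212601890465382400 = 0.00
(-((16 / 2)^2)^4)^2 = 281474976710656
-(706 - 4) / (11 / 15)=-10530 / 11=-957.27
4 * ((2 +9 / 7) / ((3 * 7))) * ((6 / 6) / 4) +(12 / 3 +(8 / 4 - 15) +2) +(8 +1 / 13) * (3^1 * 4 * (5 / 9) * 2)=100.85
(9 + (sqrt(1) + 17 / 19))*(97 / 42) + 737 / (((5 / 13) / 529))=1348214299 / 1330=1013694.96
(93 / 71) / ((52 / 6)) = 279 / 1846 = 0.15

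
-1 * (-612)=612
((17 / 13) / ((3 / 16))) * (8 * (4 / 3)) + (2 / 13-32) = 42.55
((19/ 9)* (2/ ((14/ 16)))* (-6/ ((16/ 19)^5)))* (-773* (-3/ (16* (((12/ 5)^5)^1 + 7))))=-113645206290625/ 993499021312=-114.39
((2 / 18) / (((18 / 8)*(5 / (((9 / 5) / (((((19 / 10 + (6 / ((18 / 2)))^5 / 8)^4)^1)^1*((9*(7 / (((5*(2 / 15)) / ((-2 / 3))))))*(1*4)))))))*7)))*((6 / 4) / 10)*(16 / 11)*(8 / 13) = -330598817280 / 3295771312864437407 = -0.00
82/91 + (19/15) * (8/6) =10606/4095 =2.59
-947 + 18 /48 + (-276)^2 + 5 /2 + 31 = 602103 /8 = 75262.88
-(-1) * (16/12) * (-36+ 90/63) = -968/21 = -46.10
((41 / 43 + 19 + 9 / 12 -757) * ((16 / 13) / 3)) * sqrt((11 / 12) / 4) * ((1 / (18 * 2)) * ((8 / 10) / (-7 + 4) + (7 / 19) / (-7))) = 886501 * sqrt(33) / 3970620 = 1.28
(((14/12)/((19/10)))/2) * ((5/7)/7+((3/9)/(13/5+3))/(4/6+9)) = 1025/30856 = 0.03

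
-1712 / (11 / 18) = -30816 / 11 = -2801.45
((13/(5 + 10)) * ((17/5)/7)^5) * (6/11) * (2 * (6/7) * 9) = 3986958456/20220921875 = 0.20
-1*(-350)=350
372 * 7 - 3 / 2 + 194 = 5593 / 2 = 2796.50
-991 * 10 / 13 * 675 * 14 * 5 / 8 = -117061875 / 26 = -4502379.81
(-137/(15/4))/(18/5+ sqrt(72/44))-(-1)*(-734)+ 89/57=-2445703/3287+ 1370*sqrt(22)/1557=-739.93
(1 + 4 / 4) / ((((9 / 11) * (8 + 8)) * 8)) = 11 / 576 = 0.02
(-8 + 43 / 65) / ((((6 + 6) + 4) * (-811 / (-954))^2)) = -108531333 / 171007460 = -0.63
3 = 3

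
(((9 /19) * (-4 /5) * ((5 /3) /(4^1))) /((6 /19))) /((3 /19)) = -19 /6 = -3.17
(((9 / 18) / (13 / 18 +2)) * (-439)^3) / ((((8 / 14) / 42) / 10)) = -11421610065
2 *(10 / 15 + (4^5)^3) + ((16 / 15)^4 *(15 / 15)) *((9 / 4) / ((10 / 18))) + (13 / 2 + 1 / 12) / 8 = 214748365539913 / 100000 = 2147483655.40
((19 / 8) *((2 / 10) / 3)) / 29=19 / 3480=0.01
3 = 3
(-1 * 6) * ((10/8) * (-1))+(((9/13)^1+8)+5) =551/26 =21.19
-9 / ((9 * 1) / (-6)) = 6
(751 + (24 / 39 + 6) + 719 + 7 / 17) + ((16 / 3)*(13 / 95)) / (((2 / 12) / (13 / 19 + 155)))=861140203 / 398905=2158.76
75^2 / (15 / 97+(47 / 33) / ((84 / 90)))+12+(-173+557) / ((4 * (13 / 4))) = 221179590 / 65273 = 3388.53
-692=-692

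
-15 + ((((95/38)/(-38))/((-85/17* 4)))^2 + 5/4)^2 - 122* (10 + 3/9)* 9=-97017741371775/8540717056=-11359.44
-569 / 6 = -94.83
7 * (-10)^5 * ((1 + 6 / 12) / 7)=-150000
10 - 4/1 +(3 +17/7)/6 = 145/21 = 6.90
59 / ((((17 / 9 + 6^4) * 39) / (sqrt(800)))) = 3540 * sqrt(2) / 151853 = 0.03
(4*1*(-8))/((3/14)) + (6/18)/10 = -1493/10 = -149.30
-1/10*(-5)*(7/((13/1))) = 7/26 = 0.27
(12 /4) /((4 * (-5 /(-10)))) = 3 /2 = 1.50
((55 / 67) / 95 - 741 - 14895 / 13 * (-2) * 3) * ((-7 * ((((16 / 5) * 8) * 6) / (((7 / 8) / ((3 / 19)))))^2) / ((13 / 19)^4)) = -655220432084926464 / 4353410425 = -150507388.03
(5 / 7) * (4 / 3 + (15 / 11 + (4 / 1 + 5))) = 1930 / 231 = 8.35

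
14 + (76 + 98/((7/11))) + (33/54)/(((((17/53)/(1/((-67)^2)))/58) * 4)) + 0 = 670350299/2747268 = 244.01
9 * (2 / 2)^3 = 9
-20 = -20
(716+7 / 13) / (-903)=-3105 / 3913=-0.79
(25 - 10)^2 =225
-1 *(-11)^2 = -121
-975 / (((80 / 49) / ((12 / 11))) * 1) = -28665 / 44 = -651.48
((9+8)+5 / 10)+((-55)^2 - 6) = 6073 / 2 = 3036.50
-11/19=-0.58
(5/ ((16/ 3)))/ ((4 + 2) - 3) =5/ 16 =0.31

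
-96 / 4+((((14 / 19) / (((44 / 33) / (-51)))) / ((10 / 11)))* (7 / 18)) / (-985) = -17957237 / 748600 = -23.99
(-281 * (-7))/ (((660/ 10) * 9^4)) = 1967/ 433026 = 0.00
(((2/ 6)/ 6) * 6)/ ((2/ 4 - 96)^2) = 4/ 109443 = 0.00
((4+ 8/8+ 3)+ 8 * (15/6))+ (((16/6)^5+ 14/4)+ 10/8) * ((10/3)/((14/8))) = 1499774/5103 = 293.90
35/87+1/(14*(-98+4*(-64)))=57791/143724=0.40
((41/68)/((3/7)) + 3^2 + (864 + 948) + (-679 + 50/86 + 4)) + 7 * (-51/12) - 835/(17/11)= 2534863/4386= 577.94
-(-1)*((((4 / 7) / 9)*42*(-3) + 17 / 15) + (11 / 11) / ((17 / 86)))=-461 / 255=-1.81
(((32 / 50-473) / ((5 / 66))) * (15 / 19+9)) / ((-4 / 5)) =36241821 / 475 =76298.57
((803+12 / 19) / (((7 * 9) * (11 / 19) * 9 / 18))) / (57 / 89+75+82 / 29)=39409289 / 70175259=0.56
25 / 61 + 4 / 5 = 369 / 305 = 1.21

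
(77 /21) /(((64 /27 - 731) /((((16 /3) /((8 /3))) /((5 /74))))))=-14652 /98365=-0.15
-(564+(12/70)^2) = -564.03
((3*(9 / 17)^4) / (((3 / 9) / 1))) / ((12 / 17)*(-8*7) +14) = -59049 / 2132242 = -0.03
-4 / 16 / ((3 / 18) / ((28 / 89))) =-42 / 89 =-0.47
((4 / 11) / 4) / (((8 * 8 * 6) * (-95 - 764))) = -1 / 3628416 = -0.00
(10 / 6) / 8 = 5 / 24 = 0.21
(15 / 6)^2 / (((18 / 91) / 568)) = 161525 / 9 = 17947.22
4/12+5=16/3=5.33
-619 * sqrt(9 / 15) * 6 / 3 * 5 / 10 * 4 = -2476 * sqrt(15) / 5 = -1917.90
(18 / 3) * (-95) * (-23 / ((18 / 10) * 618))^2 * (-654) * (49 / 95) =70634725 / 859329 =82.20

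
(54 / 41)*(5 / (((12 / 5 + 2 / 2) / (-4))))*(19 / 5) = -20520 / 697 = -29.44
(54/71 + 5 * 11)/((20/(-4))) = -3959/355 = -11.15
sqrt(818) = 28.60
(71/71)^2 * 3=3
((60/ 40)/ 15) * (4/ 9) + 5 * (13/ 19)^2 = 38747/ 16245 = 2.39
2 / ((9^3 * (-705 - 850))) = -2 / 1133595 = -0.00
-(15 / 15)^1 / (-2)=1 / 2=0.50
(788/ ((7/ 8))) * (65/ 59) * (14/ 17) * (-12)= -9804.83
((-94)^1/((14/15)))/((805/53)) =-7473/1127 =-6.63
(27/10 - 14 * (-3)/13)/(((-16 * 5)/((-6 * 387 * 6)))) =2685393/2600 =1032.84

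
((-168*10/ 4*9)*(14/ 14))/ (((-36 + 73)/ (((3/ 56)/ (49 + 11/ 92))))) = -18630/ 167203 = -0.11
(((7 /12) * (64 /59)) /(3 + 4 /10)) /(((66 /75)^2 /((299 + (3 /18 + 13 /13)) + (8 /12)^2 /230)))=72.14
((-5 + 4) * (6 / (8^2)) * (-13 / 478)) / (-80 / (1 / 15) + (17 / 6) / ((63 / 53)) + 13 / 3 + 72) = -7371 / 3241566560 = -0.00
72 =72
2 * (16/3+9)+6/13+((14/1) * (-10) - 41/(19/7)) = -93349/741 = -125.98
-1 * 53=-53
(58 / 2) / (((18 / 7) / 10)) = 1015 / 9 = 112.78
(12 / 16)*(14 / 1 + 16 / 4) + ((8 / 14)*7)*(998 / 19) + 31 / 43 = 366549 / 1634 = 224.33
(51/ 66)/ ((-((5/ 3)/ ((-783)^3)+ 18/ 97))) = -2374800854589/ 570297829486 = -4.16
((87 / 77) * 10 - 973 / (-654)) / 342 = 643901 / 17222436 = 0.04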